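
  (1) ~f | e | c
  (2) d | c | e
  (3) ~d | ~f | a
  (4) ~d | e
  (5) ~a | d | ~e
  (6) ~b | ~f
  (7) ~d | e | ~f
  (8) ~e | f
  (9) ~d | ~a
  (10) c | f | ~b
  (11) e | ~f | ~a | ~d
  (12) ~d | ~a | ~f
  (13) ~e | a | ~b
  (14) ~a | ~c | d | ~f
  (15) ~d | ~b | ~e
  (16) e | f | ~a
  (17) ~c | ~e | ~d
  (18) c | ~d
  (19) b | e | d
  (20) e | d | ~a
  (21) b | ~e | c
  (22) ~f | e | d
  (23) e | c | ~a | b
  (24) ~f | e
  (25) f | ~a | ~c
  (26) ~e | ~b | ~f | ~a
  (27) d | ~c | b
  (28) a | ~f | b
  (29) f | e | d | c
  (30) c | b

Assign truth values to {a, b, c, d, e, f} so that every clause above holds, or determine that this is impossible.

Branch on d: set d = 0.
Branch on c: set c = 1.
The clause (b) is unit, so b = 1.
The clause (~f) is unit, so f = 0.
The clause (~e) is unit, so e = 0.
The clause (~a) is unit, so a = 0.
Every clause now holds.

a: 0,  b: 1,  c: 1,  d: 0,  e: 0,  f: 0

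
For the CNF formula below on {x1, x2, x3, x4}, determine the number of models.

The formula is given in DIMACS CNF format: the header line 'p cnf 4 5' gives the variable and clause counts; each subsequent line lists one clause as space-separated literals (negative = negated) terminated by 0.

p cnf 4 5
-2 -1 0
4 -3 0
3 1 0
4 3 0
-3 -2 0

3

There are 2^4 = 16 truth assignments over (x1, x2, x3, x4).
Check each against the 5 clauses (columns in the order x1, x2, x3, x4):
  F F F F  ✗ fails (x3 ∨ x1)
  F F F T  ✗ fails (x3 ∨ x1)
  F F T F  ✗ fails (x4 ∨ ¬x3)
  F F T T  ✓ satisfies all
  F T F F  ✗ fails (x3 ∨ x1)
  F T F T  ✗ fails (x3 ∨ x1)
  F T T F  ✗ fails (x4 ∨ ¬x3)
  F T T T  ✗ fails (¬x3 ∨ ¬x2)
  T F F F  ✗ fails (x4 ∨ x3)
  T F F T  ✓ satisfies all
  T F T F  ✗ fails (x4 ∨ ¬x3)
  T F T T  ✓ satisfies all
  T T F F  ✗ fails (¬x2 ∨ ¬x1)
  T T F T  ✗ fails (¬x2 ∨ ¬x1)
  T T T F  ✗ fails (¬x2 ∨ ¬x1)
  T T T T  ✗ fails (¬x2 ∨ ¬x1)
3 of the 16 rows are models.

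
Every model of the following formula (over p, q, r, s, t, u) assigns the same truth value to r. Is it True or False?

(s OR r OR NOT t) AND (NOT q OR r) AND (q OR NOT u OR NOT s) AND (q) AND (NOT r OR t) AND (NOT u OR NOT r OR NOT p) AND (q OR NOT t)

Suppose r = false.
Unit clause (NOT q) forces q = false.
Now (q) is unsatisfied and unit — conflict.
So every satisfying assignment has r = True.

True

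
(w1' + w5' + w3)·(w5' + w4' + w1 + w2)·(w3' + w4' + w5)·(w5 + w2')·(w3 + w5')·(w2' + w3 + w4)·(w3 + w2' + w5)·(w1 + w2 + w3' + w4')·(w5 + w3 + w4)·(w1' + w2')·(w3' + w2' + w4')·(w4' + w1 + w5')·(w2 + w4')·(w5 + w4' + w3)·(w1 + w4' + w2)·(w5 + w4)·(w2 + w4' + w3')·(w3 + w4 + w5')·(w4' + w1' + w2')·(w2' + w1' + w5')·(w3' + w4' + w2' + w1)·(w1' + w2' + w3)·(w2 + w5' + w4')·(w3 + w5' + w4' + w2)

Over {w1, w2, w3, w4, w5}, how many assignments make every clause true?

3

There are 2^5 = 32 truth assignments over (w1, w2, w3, w4, w5).
Split on w3. With w3 = 1, the clauses containing w3 are satisfied and w3' drops from the rest; 3 of the 2^4 = 16 assignments to the other variables satisfy what remains.
With w3 = 0, by the same count on the reduced clause set, 0 assignments work.
(One model: w1=F, w2=F, w3=T, w4=F, w5=T.)
Total: 3 + 0 = 3.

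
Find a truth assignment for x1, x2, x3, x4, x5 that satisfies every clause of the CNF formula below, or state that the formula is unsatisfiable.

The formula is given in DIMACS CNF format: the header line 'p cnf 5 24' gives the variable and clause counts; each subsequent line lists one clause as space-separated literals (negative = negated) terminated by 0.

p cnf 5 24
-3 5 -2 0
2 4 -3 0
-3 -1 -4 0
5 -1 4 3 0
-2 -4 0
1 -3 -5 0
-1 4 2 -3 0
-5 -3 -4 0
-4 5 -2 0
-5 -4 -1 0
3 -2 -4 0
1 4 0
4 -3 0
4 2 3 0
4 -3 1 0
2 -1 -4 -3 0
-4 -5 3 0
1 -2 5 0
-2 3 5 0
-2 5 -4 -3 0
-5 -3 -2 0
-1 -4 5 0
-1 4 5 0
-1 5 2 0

x1 ↦ False, x2 ↦ False, x3 ↦ True, x4 ↦ True, x5 ↦ False

Try x2 = False.
Try x4 = True.
Try x3 = True.
(¬x1) alone gives x1 = False.
(¬x5) alone gives x5 = False.
All clauses are satisfied.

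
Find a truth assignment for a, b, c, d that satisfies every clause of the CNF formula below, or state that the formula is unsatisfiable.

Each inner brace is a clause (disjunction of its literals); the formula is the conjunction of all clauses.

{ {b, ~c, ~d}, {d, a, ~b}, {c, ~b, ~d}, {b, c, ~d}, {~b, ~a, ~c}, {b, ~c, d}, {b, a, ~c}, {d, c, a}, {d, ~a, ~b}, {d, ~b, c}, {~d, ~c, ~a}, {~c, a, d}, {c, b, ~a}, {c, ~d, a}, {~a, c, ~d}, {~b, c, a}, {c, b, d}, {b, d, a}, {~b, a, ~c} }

Try b = 1.
Try d = 1.
Unit clause (c) forces c = 1.
Unit clause (~a) forces a = 0.
But (a) is also a unit clause — contradiction.
Backtrack on d: now try d = 0.
Unit clause (a) forces a = 1.
But (~a) is also a unit clause — contradiction.
Either choice for d ends in contradiction.
Backtrack on b: now try b = 0.
Try c = 0.
Unit clause (~d) forces d = 0.
But (d) is also a unit clause — contradiction.
Backtrack on c: now try c = 1.
Unit clause (~d) forces d = 0.
But (d) is also a unit clause — contradiction.
Either choice for c ends in contradiction.
Either choice for b ends in contradiction.

UNSATISFIABLE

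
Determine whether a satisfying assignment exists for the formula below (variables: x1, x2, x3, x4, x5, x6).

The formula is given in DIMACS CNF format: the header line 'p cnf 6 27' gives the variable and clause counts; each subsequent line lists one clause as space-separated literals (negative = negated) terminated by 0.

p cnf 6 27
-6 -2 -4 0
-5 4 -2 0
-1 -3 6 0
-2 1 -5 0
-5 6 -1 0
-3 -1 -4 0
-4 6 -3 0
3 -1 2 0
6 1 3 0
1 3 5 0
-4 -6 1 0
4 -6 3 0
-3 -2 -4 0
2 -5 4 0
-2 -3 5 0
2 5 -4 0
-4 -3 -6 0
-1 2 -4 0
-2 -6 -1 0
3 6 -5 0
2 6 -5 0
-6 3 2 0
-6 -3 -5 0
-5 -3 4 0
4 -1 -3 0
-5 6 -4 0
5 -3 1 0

Yes

Suppose x6 = False.
Suppose x1 = True.
Unit clause (¬x3) forces x3 = False.
Unit clause (¬x5) forces x5 = False.
Unit clause (x2) forces x2 = True.
All clauses hold; x4 can take either value.
A satisfying assignment: x1 ↦ True; x2 ↦ True; x3 ↦ False; x4 ↦ False; x5 ↦ False; x6 ↦ False.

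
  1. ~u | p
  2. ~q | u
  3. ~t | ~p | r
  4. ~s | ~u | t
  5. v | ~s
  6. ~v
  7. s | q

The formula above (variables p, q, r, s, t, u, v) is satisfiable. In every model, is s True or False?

Suppose s = 1.
Unit clause (v) forces v = 1.
Now (~v) is unsatisfied and unit — conflict.
So every satisfying assignment has s = False.

False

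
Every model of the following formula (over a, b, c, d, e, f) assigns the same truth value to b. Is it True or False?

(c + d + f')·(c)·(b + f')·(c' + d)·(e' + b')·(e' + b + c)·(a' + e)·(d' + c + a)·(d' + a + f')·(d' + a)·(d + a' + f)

False

Suppose b = 1.
The clause (c) is unit, so c = 1.
The clause (d) is unit, so d = 1.
The clause (e') is unit, so e = 0.
The clause (a') is unit, so a = 0.
But (a) is also a unit clause — contradiction.
So every satisfying assignment has b = False.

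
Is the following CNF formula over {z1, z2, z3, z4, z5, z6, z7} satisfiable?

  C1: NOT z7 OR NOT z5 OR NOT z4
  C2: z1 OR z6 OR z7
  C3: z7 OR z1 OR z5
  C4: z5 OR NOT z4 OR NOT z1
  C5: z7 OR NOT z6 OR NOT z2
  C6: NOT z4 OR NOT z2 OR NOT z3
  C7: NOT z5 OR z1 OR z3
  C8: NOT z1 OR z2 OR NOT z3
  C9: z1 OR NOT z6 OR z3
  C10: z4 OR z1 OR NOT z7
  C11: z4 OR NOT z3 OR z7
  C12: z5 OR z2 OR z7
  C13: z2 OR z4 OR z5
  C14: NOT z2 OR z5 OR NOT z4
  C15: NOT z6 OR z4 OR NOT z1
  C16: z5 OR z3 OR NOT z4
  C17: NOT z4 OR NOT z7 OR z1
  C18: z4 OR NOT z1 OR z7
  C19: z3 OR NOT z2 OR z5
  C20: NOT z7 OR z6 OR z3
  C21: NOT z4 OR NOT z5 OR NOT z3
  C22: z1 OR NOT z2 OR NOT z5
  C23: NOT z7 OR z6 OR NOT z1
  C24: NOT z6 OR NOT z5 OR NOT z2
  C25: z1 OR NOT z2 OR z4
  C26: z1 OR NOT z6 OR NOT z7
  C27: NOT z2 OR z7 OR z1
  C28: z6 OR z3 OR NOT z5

Yes, satisfiable

Case z7 = false:
Case z1 = true:
From the singleton clause (z4), z4 = true.
From the singleton clause (z5), z5 = true.
From the singleton clause (NOT z3), z3 = false.
From the singleton clause (z6), z6 = true.
From the singleton clause (NOT z2), z2 = false.
This assignment satisfies each clause.
A satisfying assignment: z1=true; z2=false; z3=false; z4=true; z5=true; z6=true; z7=false.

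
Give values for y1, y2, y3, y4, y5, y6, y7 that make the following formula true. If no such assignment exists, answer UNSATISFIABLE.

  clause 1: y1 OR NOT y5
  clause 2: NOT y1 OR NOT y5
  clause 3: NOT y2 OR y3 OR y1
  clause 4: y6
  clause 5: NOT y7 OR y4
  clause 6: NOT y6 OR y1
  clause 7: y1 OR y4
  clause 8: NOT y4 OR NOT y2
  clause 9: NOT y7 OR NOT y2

The clause (y6) is unit, so y6 = true.
The clause (y1) is unit, so y1 = true.
The clause (NOT y5) is unit, so y5 = false.
Try y7 = false.
Try y4 = true.
The clause (NOT y2) is unit, so y2 = false.
No clause remains; y3 is free.

y1 ↦ true; y2 ↦ false; y3 ↦ true; y4 ↦ true; y5 ↦ false; y6 ↦ true; y7 ↦ false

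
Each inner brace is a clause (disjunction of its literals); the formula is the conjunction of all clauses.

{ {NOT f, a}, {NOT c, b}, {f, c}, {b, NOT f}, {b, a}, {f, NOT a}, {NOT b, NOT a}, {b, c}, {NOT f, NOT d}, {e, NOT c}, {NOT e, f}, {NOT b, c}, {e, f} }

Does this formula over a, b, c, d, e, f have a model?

No

Branch on f: set f = false.
From the singleton clause (c), c = true.
From the singleton clause (b), b = true.
From the singleton clause (NOT a), a = false.
From the singleton clause (e), e = true.
Now (NOT e) is unsatisfied and unit — conflict.
Backtrack on f: now try f = true.
From the singleton clause (a), a = true.
From the singleton clause (b), b = true.
Now (NOT b) is unsatisfied and unit — conflict.
Neither f = true nor f = false works.
No assignment satisfies every clause.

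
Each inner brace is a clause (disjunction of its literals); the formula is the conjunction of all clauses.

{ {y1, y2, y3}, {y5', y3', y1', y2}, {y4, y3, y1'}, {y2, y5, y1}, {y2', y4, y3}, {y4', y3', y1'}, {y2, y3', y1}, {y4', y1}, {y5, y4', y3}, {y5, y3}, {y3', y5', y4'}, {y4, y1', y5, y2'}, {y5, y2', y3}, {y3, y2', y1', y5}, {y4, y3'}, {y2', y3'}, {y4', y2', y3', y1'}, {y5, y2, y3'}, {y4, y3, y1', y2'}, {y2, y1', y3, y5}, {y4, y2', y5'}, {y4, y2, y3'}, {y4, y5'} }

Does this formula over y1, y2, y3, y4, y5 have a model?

Branch on y4: set y4 = 1.
From the singleton clause (y1), y1 = 1.
From the singleton clause (y3'), y3 = 0.
From the singleton clause (y5), y5 = 1.
All clauses hold; y2 can take either value.
A satisfying assignment: y1=1; y2=1; y3=0; y4=1; y5=1.

Yes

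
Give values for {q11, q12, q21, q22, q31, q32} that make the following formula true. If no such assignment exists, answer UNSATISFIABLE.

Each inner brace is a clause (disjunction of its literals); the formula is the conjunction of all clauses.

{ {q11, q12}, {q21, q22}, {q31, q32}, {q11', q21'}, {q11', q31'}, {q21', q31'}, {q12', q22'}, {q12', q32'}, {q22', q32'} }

Branch on q11: set q11 = 1.
From the singleton clause (q21'), q21 = 0.
From the singleton clause (q22), q22 = 1.
From the singleton clause (q31'), q31 = 0.
From the singleton clause (q32), q32 = 1.
But (q32') is also a unit clause — contradiction.
Backtrack on q11: now try q11 = 0.
From the singleton clause (q12), q12 = 1.
From the singleton clause (q22'), q22 = 0.
From the singleton clause (q21), q21 = 1.
From the singleton clause (q31'), q31 = 0.
From the singleton clause (q32), q32 = 1.
But (q32') is also a unit clause — contradiction.
Either choice for q11 ends in contradiction.

UNSATISFIABLE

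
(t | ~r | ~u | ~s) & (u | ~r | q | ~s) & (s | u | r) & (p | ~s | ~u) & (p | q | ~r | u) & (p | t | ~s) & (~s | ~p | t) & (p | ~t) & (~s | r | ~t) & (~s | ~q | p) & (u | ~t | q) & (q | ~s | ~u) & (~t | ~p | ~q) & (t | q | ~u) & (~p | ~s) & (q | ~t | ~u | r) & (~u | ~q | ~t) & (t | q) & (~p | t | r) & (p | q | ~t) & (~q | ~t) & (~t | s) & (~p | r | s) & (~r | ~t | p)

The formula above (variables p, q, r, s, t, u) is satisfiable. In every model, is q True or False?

True

Suppose q = 0.
(t) alone gives t = 1.
(p) alone gives p = 1.
(u) alone gives u = 1.
(~s) alone gives s = 0.
That conflicts with the unit clause (s).
So every satisfying assignment has q = True.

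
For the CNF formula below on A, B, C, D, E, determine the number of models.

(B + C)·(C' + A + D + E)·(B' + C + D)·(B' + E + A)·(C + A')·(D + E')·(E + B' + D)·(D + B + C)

9

There are 2^5 = 32 truth assignments over (A, B, C, D, E).
Split on A. With A = 1, the clauses containing A are satisfied and A' drops from the rest; 5 of the 2^4 = 16 assignments to the other variables satisfy what remains.
With A = 0, by the same count on the reduced clause set, 4 assignments work.
(One model: A=F, B=F, C=T, D=T, E=F.)
Total: 5 + 4 = 9.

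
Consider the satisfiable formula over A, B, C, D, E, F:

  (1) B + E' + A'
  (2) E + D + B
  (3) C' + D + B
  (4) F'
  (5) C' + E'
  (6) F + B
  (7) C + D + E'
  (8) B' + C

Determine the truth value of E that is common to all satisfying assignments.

Suppose E = 1.
(F') alone gives F = 0.
(C') alone gives C = 0.
(B) alone gives B = 1.
That conflicts with the unit clause (B').
So every satisfying assignment has E = False.

False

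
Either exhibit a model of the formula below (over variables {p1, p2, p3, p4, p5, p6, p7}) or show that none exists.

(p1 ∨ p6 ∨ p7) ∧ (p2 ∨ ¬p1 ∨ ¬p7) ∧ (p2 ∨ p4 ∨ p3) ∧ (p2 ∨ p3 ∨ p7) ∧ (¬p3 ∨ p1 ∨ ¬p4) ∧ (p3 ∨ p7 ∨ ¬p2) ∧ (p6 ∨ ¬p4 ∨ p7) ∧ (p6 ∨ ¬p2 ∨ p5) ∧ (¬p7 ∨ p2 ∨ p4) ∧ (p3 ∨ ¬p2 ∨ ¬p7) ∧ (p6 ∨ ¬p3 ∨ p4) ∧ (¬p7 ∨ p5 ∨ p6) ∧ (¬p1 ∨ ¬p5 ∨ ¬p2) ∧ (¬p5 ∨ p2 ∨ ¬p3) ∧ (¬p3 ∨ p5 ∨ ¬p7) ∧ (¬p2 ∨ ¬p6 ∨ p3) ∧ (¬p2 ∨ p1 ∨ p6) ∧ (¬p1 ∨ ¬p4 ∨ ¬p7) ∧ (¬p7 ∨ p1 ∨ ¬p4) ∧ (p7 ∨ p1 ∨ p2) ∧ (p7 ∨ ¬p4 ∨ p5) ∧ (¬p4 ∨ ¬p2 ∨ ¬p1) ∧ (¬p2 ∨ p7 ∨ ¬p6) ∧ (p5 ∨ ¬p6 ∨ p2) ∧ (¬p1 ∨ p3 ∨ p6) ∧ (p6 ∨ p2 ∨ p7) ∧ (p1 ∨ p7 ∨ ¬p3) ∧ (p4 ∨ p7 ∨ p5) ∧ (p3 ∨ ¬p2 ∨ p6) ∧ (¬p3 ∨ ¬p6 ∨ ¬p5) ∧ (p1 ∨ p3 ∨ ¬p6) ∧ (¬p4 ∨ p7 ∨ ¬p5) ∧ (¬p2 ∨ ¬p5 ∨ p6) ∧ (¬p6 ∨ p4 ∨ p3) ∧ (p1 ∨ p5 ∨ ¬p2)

Try p1 = True.
Try p2 = True.
(¬p5) alone gives p5 = False.
(p6) alone gives p6 = True.
(p3) alone gives p3 = True.
(¬p7) alone gives p7 = False.
Now (p7) is unsatisfied and unit — conflict.
That branch fails; take p2 = False instead.
(¬p7) alone gives p7 = False.
(p3) alone gives p3 = True.
(¬p5) alone gives p5 = False.
(¬p4) alone gives p4 = False.
Now (p4) is unsatisfied and unit — conflict.
Either choice for p2 ends in contradiction.
That branch fails; take p1 = False instead.
Try p6 = True.
(p3) alone gives p3 = True.
(¬p4) alone gives p4 = False.
(p7) alone gives p7 = True.
(p2) alone gives p2 = True.
(p5) alone gives p5 = True.
Now (¬p5) is unsatisfied and unit — conflict.
That branch fails; take p6 = False instead.
(p7) alone gives p7 = True.
(p5) alone gives p5 = True.
(¬p2) alone gives p2 = False.
(p4) alone gives p4 = True.
Now (¬p4) is unsatisfied and unit — conflict.
Either choice for p6 ends in contradiction.
Either choice for p1 ends in contradiction.

UNSATISFIABLE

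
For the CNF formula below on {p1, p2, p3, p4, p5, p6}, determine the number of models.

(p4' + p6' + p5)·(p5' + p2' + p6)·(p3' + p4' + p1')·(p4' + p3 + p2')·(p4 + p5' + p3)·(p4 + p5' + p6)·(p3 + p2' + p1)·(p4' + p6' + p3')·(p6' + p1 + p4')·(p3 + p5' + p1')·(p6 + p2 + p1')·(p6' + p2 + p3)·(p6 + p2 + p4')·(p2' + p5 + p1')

There are 2^6 = 64 truth assignments over (p1, p2, p3, p4, p5, p6).
Split on p4. With p4 = 1, the clauses containing p4 are satisfied and p4' drops from the rest; 1 of the 2^5 = 32 assignments to the other variables satisfy what remains.
With p4 = 0, by the same count on the reduced clause set, 10 assignments work.
(One model: p1=F, p2=F, p3=F, p4=F, p5=F, p6=F.)
Total: 1 + 10 = 11.

11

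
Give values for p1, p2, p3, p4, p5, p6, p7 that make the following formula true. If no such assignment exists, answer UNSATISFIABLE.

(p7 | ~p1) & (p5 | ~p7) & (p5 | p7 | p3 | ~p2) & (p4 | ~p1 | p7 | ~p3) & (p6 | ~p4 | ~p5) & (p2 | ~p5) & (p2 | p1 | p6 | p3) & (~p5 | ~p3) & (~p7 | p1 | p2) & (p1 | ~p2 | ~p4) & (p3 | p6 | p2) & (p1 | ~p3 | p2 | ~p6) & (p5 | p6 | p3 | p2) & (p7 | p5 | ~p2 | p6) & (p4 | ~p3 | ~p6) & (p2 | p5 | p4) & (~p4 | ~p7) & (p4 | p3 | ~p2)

p1: 0, p2: 0, p3: 1, p4: 1, p5: 0, p6: 0, p7: 0

Branch on p7: set p7 = 0.
(~p1) alone gives p1 = 0.
Branch on p2: set p2 = 0.
(~p5) alone gives p5 = 0.
(p4) alone gives p4 = 1.
Branch on p6: set p6 = 0.
(p3) alone gives p3 = 1.
Every clause now holds.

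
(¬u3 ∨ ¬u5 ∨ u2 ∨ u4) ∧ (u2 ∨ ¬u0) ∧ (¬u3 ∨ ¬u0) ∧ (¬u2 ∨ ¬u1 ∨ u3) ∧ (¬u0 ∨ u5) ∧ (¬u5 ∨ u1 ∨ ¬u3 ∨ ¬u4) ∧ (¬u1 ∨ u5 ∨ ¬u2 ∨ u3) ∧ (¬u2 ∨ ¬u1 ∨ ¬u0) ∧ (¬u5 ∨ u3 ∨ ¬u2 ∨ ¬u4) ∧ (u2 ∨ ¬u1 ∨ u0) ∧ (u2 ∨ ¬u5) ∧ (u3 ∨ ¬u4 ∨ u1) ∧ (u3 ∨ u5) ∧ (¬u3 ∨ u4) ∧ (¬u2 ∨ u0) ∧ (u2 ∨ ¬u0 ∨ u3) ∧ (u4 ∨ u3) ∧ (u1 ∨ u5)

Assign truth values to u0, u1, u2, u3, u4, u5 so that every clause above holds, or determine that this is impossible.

UNSATISFIABLE

Case u2 = True:
Unit clause (u0) forces u0 = True.
Unit clause (¬u3) forces u3 = False.
Unit clause (¬u1) forces u1 = False.
Unit clause (u5) forces u5 = True.
Unit clause (¬u4) forces u4 = False.
But (u4) is also a unit clause — contradiction.
That branch fails; take u2 = False instead.
Unit clause (¬u0) forces u0 = False.
Unit clause (¬u1) forces u1 = False.
Unit clause (¬u5) forces u5 = False.
But (u5) is also a unit clause — contradiction.
Neither u2 = True nor u2 = False works.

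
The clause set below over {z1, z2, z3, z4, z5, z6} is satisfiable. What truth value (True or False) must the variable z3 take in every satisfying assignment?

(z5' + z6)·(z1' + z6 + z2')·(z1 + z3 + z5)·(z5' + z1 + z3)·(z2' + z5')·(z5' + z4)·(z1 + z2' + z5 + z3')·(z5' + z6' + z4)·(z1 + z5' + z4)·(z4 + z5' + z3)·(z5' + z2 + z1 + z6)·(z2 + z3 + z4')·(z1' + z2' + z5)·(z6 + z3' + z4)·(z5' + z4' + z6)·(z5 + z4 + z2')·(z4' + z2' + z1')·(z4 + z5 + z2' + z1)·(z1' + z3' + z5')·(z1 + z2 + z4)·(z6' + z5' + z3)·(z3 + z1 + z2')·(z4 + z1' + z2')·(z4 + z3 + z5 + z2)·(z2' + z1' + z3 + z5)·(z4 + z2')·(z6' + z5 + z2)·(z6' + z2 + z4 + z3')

Suppose z3 = 0.
Suppose z5 = 0.
Unit clause (z1) forces z1 = 1.
Unit clause (z2') forces z2 = 0.
Unit clause (z4') forces z4 = 0.
Now (z4) is unsatisfied and unit — conflict.
That branch fails; take z5 = 1 instead.
Unit clause (z6) forces z6 = 1.
Now (z6') is unsatisfied and unit — conflict.
Both values of z5 lead to a conflict.
So every satisfying assignment has z3 = True.

True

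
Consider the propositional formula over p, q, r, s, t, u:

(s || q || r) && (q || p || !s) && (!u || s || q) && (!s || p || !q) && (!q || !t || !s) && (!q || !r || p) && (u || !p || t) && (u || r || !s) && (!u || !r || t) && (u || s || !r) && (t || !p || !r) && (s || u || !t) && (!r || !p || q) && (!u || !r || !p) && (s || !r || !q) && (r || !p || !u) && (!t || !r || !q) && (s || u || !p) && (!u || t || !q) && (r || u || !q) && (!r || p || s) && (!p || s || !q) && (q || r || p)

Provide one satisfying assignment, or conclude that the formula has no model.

p ↦ false, q ↦ true, r ↦ false, s ↦ false, t ↦ true, u ↦ true

Suppose s = false.
Suppose q = true.
From the singleton clause (!r), r = false.
From the singleton clause (u), u = true.
From the singleton clause (!p), p = false.
From the singleton clause (t), t = true.
This assignment satisfies each clause.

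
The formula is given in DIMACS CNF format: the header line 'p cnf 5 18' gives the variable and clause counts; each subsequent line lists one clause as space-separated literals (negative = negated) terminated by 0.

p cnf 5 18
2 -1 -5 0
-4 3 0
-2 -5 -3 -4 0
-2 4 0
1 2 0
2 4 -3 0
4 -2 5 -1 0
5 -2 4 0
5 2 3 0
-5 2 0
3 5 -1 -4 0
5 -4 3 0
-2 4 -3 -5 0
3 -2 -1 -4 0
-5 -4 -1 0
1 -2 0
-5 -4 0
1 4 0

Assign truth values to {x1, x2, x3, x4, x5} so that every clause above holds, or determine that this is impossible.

x1: True; x2: True; x3: True; x4: True; x5: False

Case x4 = True:
The clause (x3) is unit, so x3 = True.
The clause (¬x5) is unit, so x5 = False.
Case x1 = True:
No clause remains; x2 is free.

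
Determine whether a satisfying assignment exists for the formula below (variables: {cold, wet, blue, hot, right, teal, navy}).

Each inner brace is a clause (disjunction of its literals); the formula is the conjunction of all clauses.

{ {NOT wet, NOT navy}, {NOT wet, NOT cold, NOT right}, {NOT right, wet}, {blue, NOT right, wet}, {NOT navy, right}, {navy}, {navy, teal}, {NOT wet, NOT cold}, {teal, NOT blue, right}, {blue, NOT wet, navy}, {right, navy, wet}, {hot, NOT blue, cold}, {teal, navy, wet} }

No

The clause (navy) is unit, so navy = true.
The clause (NOT wet) is unit, so wet = false.
The clause (NOT right) is unit, so right = false.
Now (right) is unsatisfied and unit — conflict.
No assignment satisfies every clause.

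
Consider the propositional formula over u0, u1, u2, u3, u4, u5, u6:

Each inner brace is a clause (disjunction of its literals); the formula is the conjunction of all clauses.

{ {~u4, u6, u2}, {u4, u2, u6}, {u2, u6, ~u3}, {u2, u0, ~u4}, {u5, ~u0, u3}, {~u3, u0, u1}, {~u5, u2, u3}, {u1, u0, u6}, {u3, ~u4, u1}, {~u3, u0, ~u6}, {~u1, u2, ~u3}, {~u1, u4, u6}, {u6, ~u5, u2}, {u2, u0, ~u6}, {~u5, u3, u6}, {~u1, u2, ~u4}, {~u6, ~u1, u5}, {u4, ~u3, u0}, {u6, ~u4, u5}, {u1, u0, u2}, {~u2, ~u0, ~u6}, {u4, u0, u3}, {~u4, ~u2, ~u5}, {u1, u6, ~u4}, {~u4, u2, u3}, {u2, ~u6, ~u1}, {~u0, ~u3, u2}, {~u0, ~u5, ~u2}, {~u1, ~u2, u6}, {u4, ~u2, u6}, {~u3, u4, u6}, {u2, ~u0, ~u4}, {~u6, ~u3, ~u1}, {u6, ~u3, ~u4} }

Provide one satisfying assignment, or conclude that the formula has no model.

UNSATISFIABLE

Case u4 = 0:
Case u2 = 1:
(u6) alone gives u6 = 1.
(~u0) alone gives u0 = 0.
(~u3) alone gives u3 = 0.
That conflicts with the unit clause (u3).
Backtrack on u2: now try u2 = 0.
(u6) alone gives u6 = 1.
(u0) alone gives u0 = 1.
(~u1) alone gives u1 = 0.
(~u3) alone gives u3 = 0.
(u5) alone gives u5 = 1.
That conflicts with the unit clause (~u5).
Both values of u2 lead to a conflict.
Backtrack on u4: now try u4 = 1.
Case u6 = 1:
Case u2 = 1:
(~u0) alone gives u0 = 0.
(~u3) alone gives u3 = 0.
(u1) alone gives u1 = 1.
(u5) alone gives u5 = 1.
That conflicts with the unit clause (~u5).
Backtrack on u2: now try u2 = 0.
(u0) alone gives u0 = 1.
That conflicts with the unit clause (~u0).
Both values of u2 lead to a conflict.
Backtrack on u6: now try u6 = 0.
(u2) alone gives u2 = 1.
(u5) alone gives u5 = 1.
That conflicts with the unit clause (~u5).
Both values of u6 lead to a conflict.
Both values of u4 lead to a conflict.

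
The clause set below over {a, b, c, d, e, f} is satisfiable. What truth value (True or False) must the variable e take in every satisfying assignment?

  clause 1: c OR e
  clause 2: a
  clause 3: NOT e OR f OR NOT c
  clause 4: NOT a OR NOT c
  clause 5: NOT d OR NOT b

Suppose e = false.
The clause (c) is unit, so c = true.
The clause (a) is unit, so a = true.
Now (NOT a) is unsatisfied and unit — conflict.
So every satisfying assignment has e = True.

True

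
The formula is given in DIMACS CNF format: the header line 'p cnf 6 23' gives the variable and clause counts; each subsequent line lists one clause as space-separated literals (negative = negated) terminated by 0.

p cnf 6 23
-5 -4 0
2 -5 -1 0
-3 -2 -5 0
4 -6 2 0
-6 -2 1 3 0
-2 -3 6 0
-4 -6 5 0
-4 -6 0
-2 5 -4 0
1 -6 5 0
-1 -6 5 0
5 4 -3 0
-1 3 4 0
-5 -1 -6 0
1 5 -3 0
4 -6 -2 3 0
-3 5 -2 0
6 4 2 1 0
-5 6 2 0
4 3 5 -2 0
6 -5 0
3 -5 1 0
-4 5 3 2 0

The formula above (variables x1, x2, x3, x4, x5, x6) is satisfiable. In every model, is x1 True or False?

True

Suppose x1 = False.
Suppose x5 = False.
Unit clause (¬x6) forces x6 = False.
Unit clause (¬x3) forces x3 = False.
Suppose x2 = False.
Unit clause (x4) forces x4 = True.
That conflicts with the unit clause (¬x4).
That branch fails; take x2 = True instead.
Unit clause (¬x4) forces x4 = False.
That conflicts with the unit clause (x4).
Neither x2 = True nor x2 = False works.
That branch fails; take x5 = True instead.
Unit clause (¬x4) forces x4 = False.
Unit clause (x6) forces x6 = True.
Unit clause (x2) forces x2 = True.
Unit clause (¬x3) forces x3 = False.
That conflicts with the unit clause (x3).
Neither x5 = True nor x5 = False works.
So every satisfying assignment has x1 = True.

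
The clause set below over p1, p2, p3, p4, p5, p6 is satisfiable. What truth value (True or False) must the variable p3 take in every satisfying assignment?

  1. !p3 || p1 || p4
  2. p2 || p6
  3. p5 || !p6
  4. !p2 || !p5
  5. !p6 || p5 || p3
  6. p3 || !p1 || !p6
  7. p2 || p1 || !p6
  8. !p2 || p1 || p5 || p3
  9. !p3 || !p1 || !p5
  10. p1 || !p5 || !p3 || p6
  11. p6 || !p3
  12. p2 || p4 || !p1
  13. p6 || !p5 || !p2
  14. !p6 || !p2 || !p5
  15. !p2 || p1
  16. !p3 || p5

False

Suppose p3 = true.
Unit clause (p6) forces p6 = true.
Unit clause (p5) forces p5 = true.
Unit clause (!p2) forces p2 = false.
Unit clause (p1) forces p1 = true.
That conflicts with the unit clause (!p1).
So every satisfying assignment has p3 = False.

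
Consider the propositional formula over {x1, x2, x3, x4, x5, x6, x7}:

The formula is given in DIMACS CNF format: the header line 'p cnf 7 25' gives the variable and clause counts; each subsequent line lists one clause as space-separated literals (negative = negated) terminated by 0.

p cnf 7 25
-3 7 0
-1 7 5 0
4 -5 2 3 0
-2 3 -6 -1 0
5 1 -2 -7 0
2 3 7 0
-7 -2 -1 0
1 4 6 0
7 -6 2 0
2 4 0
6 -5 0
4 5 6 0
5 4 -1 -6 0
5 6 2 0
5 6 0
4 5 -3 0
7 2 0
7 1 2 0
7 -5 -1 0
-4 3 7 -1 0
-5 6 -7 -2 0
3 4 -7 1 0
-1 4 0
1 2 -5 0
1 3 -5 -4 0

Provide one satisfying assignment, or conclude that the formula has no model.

Case x3 = True:
(x7) alone gives x7 = True.
Case x2 = False:
(x4) alone gives x4 = True.
Case x6 = True:
Case x1 = True:
Every clause is now satisfied; x5 is unconstrained.

x1 ↦ True; x2 ↦ False; x3 ↦ True; x4 ↦ True; x5 ↦ True; x6 ↦ True; x7 ↦ True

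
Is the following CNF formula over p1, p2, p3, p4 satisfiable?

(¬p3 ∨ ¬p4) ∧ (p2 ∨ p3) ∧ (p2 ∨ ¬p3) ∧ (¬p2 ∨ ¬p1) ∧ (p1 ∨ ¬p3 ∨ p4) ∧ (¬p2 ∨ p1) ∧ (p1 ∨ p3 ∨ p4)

Branch on p3: set p3 = False.
Unit clause (p2) forces p2 = True.
Unit clause (¬p1) forces p1 = False.
Now (p1) is unsatisfied and unit — conflict.
Backtrack on p3: now try p3 = True.
Unit clause (¬p4) forces p4 = False.
Unit clause (p2) forces p2 = True.
Unit clause (¬p1) forces p1 = False.
Now (p1) is unsatisfied and unit — conflict.
Both values of p3 lead to a conflict.
No assignment satisfies every clause.

No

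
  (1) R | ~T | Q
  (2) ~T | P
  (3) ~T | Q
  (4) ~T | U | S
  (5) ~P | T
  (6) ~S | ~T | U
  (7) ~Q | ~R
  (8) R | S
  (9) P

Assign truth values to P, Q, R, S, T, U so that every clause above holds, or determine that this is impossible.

P: 1, Q: 1, R: 0, S: 1, T: 1, U: 1

Unit clause (P) forces P = 1.
Unit clause (T) forces T = 1.
Unit clause (Q) forces Q = 1.
Unit clause (~R) forces R = 0.
Unit clause (S) forces S = 1.
Unit clause (U) forces U = 1.
This assignment satisfies each clause.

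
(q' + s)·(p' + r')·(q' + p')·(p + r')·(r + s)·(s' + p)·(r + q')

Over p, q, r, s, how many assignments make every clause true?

1

There are 2^4 = 16 truth assignments over (p, q, r, s).
Split on s. With s = 1, the clauses containing s are satisfied and s' drops from the rest; 1 of the 2^3 = 8 assignments to the other variables satisfy what remains.
With s = 0, by the same count on the reduced clause set, 0 assignments work.
(One model: p=T, q=F, r=F, s=T.)
Total: 1 + 0 = 1.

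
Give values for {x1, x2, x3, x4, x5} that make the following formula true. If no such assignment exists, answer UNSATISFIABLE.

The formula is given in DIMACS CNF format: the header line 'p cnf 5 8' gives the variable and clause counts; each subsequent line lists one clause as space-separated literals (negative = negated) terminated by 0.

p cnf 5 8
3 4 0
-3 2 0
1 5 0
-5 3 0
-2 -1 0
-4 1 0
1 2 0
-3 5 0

Case x3 = True:
From the singleton clause (x2), x2 = True.
From the singleton clause (¬x1), x1 = False.
From the singleton clause (x5), x5 = True.
From the singleton clause (¬x4), x4 = False.
All clauses are satisfied.

x1: False, x2: True, x3: True, x4: False, x5: True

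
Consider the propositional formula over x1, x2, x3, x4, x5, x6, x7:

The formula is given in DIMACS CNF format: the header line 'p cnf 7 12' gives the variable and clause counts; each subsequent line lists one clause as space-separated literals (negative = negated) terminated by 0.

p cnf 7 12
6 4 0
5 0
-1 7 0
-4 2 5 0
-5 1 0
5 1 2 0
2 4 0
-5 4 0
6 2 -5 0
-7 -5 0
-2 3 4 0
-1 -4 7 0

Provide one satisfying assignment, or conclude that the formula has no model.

From the singleton clause (x5), x5 = True.
From the singleton clause (x1), x1 = True.
From the singleton clause (x7), x7 = True.
Now (¬x7) is unsatisfied and unit — conflict.

UNSATISFIABLE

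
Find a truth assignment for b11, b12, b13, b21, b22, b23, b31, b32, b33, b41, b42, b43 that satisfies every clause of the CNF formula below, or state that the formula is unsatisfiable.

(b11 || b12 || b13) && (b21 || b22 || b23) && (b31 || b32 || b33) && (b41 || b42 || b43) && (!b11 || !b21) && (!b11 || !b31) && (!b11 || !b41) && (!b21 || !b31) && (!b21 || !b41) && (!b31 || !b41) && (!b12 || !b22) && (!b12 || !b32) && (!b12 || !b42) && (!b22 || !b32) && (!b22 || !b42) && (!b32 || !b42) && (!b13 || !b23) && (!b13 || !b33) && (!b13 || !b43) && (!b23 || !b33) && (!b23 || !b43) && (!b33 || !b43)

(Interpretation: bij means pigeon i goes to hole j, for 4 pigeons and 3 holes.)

Try b11 = false.
Try b12 = true.
Unit clause (!b22) forces b22 = false.
Unit clause (!b32) forces b32 = false.
Unit clause (!b42) forces b42 = false.
Try b21 = true.
Unit clause (!b31) forces b31 = false.
Unit clause (b33) forces b33 = true.
Unit clause (!b41) forces b41 = false.
Unit clause (b43) forces b43 = true.
Now (!b43) is unsatisfied and unit — conflict.
So b21 must be the other value — set b21 = false.
Unit clause (b23) forces b23 = true.
Unit clause (!b13) forces b13 = false.
Unit clause (!b33) forces b33 = false.
Unit clause (b31) forces b31 = true.
Unit clause (!b41) forces b41 = false.
Unit clause (b43) forces b43 = true.
Now (!b43) is unsatisfied and unit — conflict.
Either choice for b21 ends in contradiction.
So b12 must be the other value — set b12 = false.
Unit clause (b13) forces b13 = true.
Unit clause (!b23) forces b23 = false.
Unit clause (!b33) forces b33 = false.
Unit clause (!b43) forces b43 = false.
Try b21 = true.
Unit clause (!b31) forces b31 = false.
Unit clause (b32) forces b32 = true.
Unit clause (!b41) forces b41 = false.
Unit clause (b42) forces b42 = true.
Now (!b42) is unsatisfied and unit — conflict.
So b21 must be the other value — set b21 = false.
Unit clause (b22) forces b22 = true.
Unit clause (!b32) forces b32 = false.
Unit clause (b31) forces b31 = true.
Unit clause (!b41) forces b41 = false.
Unit clause (b42) forces b42 = true.
Now (!b42) is unsatisfied and unit — conflict.
Either choice for b21 ends in contradiction.
Either choice for b12 ends in contradiction.
So b11 must be the other value — set b11 = true.
Unit clause (!b21) forces b21 = false.
Unit clause (!b31) forces b31 = false.
Unit clause (!b41) forces b41 = false.
Try b22 = true.
Unit clause (!b12) forces b12 = false.
Unit clause (!b32) forces b32 = false.
Unit clause (b33) forces b33 = true.
Unit clause (!b42) forces b42 = false.
Unit clause (b43) forces b43 = true.
Now (!b43) is unsatisfied and unit — conflict.
So b22 must be the other value — set b22 = false.
Unit clause (b23) forces b23 = true.
Unit clause (!b13) forces b13 = false.
Unit clause (!b33) forces b33 = false.
Unit clause (b32) forces b32 = true.
Unit clause (!b12) forces b12 = false.
Unit clause (!b42) forces b42 = false.
Unit clause (b43) forces b43 = true.
Now (!b43) is unsatisfied and unit — conflict.
Either choice for b22 ends in contradiction.
Either choice for b11 ends in contradiction.

UNSATISFIABLE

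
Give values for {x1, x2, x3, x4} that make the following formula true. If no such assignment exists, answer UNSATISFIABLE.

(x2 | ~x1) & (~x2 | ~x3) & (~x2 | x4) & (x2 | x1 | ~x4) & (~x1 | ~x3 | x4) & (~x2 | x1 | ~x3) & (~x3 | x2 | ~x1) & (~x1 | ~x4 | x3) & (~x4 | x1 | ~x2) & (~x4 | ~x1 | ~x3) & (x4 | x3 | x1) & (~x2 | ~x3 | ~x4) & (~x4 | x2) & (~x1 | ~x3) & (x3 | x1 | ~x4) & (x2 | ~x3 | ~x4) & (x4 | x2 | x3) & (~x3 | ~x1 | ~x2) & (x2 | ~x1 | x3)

x1: 0, x2: 0, x3: 1, x4: 0

Suppose x2 = 0.
The clause (~x1) is unit, so x1 = 0.
The clause (~x4) is unit, so x4 = 0.
The clause (x3) is unit, so x3 = 1.
All clauses are satisfied.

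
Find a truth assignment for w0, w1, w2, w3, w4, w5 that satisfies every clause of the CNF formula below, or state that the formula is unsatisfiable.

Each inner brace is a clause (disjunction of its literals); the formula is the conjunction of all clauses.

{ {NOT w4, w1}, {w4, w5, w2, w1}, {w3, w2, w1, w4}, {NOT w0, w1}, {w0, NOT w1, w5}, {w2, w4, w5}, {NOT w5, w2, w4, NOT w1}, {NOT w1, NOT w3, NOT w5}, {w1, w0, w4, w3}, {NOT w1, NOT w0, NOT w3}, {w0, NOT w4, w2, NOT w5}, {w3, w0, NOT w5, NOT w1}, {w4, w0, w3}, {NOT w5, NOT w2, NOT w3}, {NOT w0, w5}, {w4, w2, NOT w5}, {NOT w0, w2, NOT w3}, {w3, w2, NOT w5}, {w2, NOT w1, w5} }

w0 ↦ true,  w1 ↦ true,  w2 ↦ true,  w3 ↦ false,  w4 ↦ false,  w5 ↦ true

Try w4 = false.
Try w0 = true.
From the singleton clause (w1), w1 = true.
From the singleton clause (NOT w3), w3 = false.
From the singleton clause (w5), w5 = true.
From the singleton clause (w2), w2 = true.
All clauses are satisfied.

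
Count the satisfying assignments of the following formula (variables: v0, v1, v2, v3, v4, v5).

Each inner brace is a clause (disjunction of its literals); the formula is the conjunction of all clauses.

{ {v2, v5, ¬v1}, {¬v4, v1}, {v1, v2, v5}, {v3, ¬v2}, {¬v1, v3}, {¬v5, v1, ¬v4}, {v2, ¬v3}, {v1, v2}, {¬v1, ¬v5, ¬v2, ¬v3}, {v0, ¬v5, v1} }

There are 2^6 = 64 truth assignments over (v0, v1, v2, v3, v4, v5).
Split on v0. With v0 = True, the clauses containing v0 are satisfied and ¬v0 drops from the rest; 4 of the 2^5 = 32 assignments to the other variables satisfy what remains.
With v0 = False, by the same count on the reduced clause set, 3 assignments work.
(One model: v0=F, v1=F, v2=T, v3=T, v4=F, v5=F.)
Total: 4 + 3 = 7.

7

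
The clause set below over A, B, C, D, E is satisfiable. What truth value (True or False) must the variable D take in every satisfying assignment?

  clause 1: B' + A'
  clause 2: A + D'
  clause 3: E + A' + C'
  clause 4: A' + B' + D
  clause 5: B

False

Suppose D = 1.
The clause (A) is unit, so A = 1.
The clause (B') is unit, so B = 0.
Now (B) is unsatisfied and unit — conflict.
So every satisfying assignment has D = False.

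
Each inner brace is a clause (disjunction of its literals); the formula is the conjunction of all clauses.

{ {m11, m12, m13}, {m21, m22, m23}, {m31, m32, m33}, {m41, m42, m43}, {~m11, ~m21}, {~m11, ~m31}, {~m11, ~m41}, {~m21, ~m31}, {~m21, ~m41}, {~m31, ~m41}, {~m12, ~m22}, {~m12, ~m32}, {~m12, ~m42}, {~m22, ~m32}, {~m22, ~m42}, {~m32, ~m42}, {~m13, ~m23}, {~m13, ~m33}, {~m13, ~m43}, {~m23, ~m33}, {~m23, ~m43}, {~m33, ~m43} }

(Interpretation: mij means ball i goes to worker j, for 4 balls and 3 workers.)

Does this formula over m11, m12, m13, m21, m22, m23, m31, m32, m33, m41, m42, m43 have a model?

Try m11 = 0.
Try m12 = 1.
Unit clause (~m22) forces m22 = 0.
Unit clause (~m32) forces m32 = 0.
Unit clause (~m42) forces m42 = 0.
Try m21 = 1.
Unit clause (~m31) forces m31 = 0.
Unit clause (m33) forces m33 = 1.
Unit clause (~m41) forces m41 = 0.
Unit clause (m43) forces m43 = 1.
But (~m43) is also a unit clause — contradiction.
That branch fails; take m21 = 0 instead.
Unit clause (m23) forces m23 = 1.
Unit clause (~m13) forces m13 = 0.
Unit clause (~m33) forces m33 = 0.
Unit clause (m31) forces m31 = 1.
Unit clause (~m41) forces m41 = 0.
Unit clause (m43) forces m43 = 1.
But (~m43) is also a unit clause — contradiction.
Neither m21 = 1 nor m21 = 0 works.
That branch fails; take m12 = 0 instead.
Unit clause (m13) forces m13 = 1.
Unit clause (~m23) forces m23 = 0.
Unit clause (~m33) forces m33 = 0.
Unit clause (~m43) forces m43 = 0.
Try m21 = 1.
Unit clause (~m31) forces m31 = 0.
Unit clause (m32) forces m32 = 1.
Unit clause (~m41) forces m41 = 0.
Unit clause (m42) forces m42 = 1.
But (~m42) is also a unit clause — contradiction.
That branch fails; take m21 = 0 instead.
Unit clause (m22) forces m22 = 1.
Unit clause (~m32) forces m32 = 0.
Unit clause (m31) forces m31 = 1.
Unit clause (~m41) forces m41 = 0.
Unit clause (m42) forces m42 = 1.
But (~m42) is also a unit clause — contradiction.
Neither m21 = 1 nor m21 = 0 works.
Neither m12 = 1 nor m12 = 0 works.
That branch fails; take m11 = 1 instead.
Unit clause (~m21) forces m21 = 0.
Unit clause (~m31) forces m31 = 0.
Unit clause (~m41) forces m41 = 0.
Try m22 = 1.
Unit clause (~m12) forces m12 = 0.
Unit clause (~m32) forces m32 = 0.
Unit clause (m33) forces m33 = 1.
Unit clause (~m42) forces m42 = 0.
Unit clause (m43) forces m43 = 1.
But (~m43) is also a unit clause — contradiction.
That branch fails; take m22 = 0 instead.
Unit clause (m23) forces m23 = 1.
Unit clause (~m13) forces m13 = 0.
Unit clause (~m33) forces m33 = 0.
Unit clause (m32) forces m32 = 1.
Unit clause (~m12) forces m12 = 0.
Unit clause (~m42) forces m42 = 0.
Unit clause (m43) forces m43 = 1.
But (~m43) is also a unit clause — contradiction.
Neither m22 = 1 nor m22 = 0 works.
Neither m11 = 1 nor m11 = 0 works.
No assignment satisfies every clause.

No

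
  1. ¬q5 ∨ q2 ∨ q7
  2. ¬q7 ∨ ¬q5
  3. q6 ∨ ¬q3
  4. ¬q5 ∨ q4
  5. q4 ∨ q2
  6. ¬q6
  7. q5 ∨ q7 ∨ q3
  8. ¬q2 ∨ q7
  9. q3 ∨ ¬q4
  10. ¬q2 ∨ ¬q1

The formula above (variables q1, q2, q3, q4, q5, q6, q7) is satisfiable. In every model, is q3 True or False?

False

Suppose q3 = True.
The clause (q6) is unit, so q6 = True.
But (¬q6) is also a unit clause — contradiction.
So every satisfying assignment has q3 = False.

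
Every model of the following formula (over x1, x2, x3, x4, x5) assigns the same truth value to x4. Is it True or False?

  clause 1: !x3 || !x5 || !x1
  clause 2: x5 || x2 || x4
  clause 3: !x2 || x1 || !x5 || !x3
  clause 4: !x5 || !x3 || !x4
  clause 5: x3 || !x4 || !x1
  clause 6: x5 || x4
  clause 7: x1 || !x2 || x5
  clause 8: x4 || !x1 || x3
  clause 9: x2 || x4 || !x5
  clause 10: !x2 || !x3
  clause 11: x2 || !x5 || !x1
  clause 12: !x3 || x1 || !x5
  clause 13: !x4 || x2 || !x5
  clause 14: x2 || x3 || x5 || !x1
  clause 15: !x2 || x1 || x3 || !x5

True

Suppose x4 = false.
From the singleton clause (x5), x5 = true.
From the singleton clause (x2), x2 = true.
From the singleton clause (!x3), x3 = false.
From the singleton clause (!x1), x1 = false.
That conflicts with the unit clause (x1).
So every satisfying assignment has x4 = True.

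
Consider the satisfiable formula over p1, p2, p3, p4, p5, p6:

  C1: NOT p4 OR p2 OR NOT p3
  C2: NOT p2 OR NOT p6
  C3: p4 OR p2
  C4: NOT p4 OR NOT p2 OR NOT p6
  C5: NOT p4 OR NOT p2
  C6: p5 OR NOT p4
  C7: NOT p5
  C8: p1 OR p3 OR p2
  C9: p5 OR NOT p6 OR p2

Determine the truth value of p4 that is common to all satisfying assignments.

Suppose p4 = true.
From the singleton clause (NOT p2), p2 = false.
From the singleton clause (NOT p3), p3 = false.
From the singleton clause (p5), p5 = true.
Now (NOT p5) is unsatisfied and unit — conflict.
So every satisfying assignment has p4 = False.

False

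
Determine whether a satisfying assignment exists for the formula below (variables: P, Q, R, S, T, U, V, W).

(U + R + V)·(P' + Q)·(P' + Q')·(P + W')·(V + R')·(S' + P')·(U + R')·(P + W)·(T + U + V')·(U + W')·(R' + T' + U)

No

Suppose P = 0.
The clause (W') is unit, so W = 0.
But (W) is also a unit clause — contradiction.
Backtrack on P: now try P = 1.
The clause (Q) is unit, so Q = 1.
But (Q') is also a unit clause — contradiction.
Either choice for P ends in contradiction.
No assignment satisfies every clause.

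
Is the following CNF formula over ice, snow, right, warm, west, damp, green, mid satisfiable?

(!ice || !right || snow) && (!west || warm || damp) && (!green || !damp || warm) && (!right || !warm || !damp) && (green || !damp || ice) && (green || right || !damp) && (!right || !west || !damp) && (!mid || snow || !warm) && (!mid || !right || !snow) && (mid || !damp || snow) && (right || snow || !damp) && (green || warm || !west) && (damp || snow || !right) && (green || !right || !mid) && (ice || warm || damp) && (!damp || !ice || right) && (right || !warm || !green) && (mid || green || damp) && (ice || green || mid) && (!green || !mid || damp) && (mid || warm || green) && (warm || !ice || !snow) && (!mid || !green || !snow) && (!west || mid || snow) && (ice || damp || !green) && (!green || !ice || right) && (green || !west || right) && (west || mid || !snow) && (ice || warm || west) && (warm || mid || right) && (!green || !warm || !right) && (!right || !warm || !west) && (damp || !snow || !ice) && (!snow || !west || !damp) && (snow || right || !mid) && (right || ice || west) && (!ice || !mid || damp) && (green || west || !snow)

No, unsatisfiable

Branch on ice: set ice = false.
Branch on green: set green = true.
Unit clause (damp) forces damp = true.
Unit clause (warm) forces warm = true.
Unit clause (!right) forces right = false.
That conflicts with the unit clause (right).
Undo green and try green = false.
Unit clause (!damp) forces damp = false.
Unit clause (warm) forces warm = true.
Unit clause (mid) forces mid = true.
Unit clause (snow) forces snow = true.
Unit clause (!right) forces right = false.
Unit clause (!west) forces west = false.
That conflicts with the unit clause (west).
Either choice for green ends in contradiction.
Undo ice and try ice = true.
Branch on right: set right = false.
Unit clause (!damp) forces damp = false.
Unit clause (!green) forces green = false.
Unit clause (mid) forces mid = true.
That conflicts with the unit clause (!mid).
Undo right and try right = true.
Unit clause (snow) forces snow = true.
Unit clause (!mid) forces mid = false.
Unit clause (warm) forces warm = true.
Unit clause (!damp) forces damp = false.
That conflicts with the unit clause (damp).
Either choice for right ends in contradiction.
Either choice for ice ends in contradiction.
No assignment satisfies every clause.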